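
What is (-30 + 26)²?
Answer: 16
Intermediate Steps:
(-30 + 26)² = (-4)² = 16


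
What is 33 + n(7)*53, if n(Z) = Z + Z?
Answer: 775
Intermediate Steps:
n(Z) = 2*Z
33 + n(7)*53 = 33 + (2*7)*53 = 33 + 14*53 = 33 + 742 = 775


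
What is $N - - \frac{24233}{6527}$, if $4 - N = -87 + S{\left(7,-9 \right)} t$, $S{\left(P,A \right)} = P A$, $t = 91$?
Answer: $\frac{38037481}{6527} \approx 5827.7$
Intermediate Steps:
$S{\left(P,A \right)} = A P$
$N = 5824$ ($N = 4 - \left(-87 + \left(-9\right) 7 \cdot 91\right) = 4 - \left(-87 - 5733\right) = 4 - -5820 = 4 + 5820 = 5824$)
$N - - \frac{24233}{6527} = 5824 - - \frac{24233}{6527} = 5824 + \frac{24233}{6527} = \frac{38037481}{6527}$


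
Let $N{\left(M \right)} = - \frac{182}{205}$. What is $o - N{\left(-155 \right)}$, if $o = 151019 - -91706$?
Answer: $\frac{49758807}{205} \approx 2.4273 \cdot 10^{5}$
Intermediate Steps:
$N{\left(M \right)} = - \frac{182}{205}$ ($N{\left(M \right)} = \left(-182\right) \frac{1}{205} = - \frac{182}{205}$)
$o = 242725$ ($o = 151019 + 91706 = 242725$)
$o - N{\left(-155 \right)} = 242725 - - \frac{182}{205} = 242725 + \frac{182}{205} = \frac{49758807}{205}$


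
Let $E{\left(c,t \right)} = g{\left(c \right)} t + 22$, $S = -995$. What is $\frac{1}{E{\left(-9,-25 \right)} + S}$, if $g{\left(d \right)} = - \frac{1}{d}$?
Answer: $- \frac{9}{8782} \approx -0.0010248$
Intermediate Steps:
$E{\left(c,t \right)} = 22 - \frac{t}{c}$ ($E{\left(c,t \right)} = - \frac{1}{c} t + 22 = - \frac{t}{c} + 22 = 22 - \frac{t}{c}$)
$\frac{1}{E{\left(-9,-25 \right)} + S} = \frac{1}{\left(22 - - \frac{25}{-9}\right) - 995} = \frac{1}{\left(22 - \left(-25\right) \left(- \frac{1}{9}\right)\right) - 995} = \frac{1}{\left(22 - \frac{25}{9}\right) - 995} = \frac{1}{\frac{173}{9} - 995} = \frac{1}{- \frac{8782}{9}} = - \frac{9}{8782}$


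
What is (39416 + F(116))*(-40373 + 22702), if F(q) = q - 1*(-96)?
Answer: -700266388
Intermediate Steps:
F(q) = 96 + q (F(q) = q + 96 = 96 + q)
(39416 + F(116))*(-40373 + 22702) = (39416 + (96 + 116))*(-40373 + 22702) = (39416 + 212)*(-17671) = 39628*(-17671) = -700266388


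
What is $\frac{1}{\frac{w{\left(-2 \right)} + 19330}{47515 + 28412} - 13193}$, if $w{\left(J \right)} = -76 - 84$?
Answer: $- \frac{25309}{333895247} \approx -7.5799 \cdot 10^{-5}$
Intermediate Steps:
$w{\left(J \right)} = -160$
$\frac{1}{\frac{w{\left(-2 \right)} + 19330}{47515 + 28412} - 13193} = \frac{1}{\frac{-160 + 19330}{47515 + 28412} - 13193} = \frac{1}{\frac{19170}{75927} - 13193} = \frac{1}{19170 \cdot \frac{1}{75927} - 13193} = \frac{1}{\frac{6390}{25309} - 13193} = \frac{1}{- \frac{333895247}{25309}} = - \frac{25309}{333895247}$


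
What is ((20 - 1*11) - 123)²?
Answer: 12996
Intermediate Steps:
((20 - 1*11) - 123)² = ((20 - 11) - 123)² = (9 - 123)² = (-114)² = 12996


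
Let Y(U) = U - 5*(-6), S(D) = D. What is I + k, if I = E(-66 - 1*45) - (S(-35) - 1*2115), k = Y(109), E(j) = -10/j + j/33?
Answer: 2790872/1221 ≈ 2285.7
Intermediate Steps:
E(j) = -10/j + j/33 (E(j) = -10/j + j*(1/33) = -10/j + j/33)
Y(U) = 30 + U (Y(U) = U + 30 = 30 + U)
k = 139 (k = 30 + 109 = 139)
I = 2621153/1221 (I = (-10/(-66 - 1*45) + (-66 - 1*45)/33) - (-35 - 1*2115) = (-10/(-66 - 45) + (-66 - 45)/33) - (-35 - 2115) = (-10/(-111) + (1/33)*(-111)) - 1*(-2150) = (-10*(-1/111) - 37/11) + 2150 = (10/111 - 37/11) + 2150 = -3997/1221 + 2150 = 2621153/1221 ≈ 2146.7)
I + k = 2621153/1221 + 139 = 2790872/1221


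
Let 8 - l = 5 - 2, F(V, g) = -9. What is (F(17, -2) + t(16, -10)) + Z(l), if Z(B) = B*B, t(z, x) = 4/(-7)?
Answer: 108/7 ≈ 15.429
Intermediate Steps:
t(z, x) = -4/7 (t(z, x) = 4*(-⅐) = -4/7)
l = 5 (l = 8 - (5 - 2) = 8 - 1*3 = 8 - 3 = 5)
Z(B) = B²
(F(17, -2) + t(16, -10)) + Z(l) = (-9 - 4/7) + 5² = -67/7 + 25 = 108/7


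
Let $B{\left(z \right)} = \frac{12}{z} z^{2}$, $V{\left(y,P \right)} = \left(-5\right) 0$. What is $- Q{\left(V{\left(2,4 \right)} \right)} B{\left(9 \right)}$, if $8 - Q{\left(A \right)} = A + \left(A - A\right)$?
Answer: $-864$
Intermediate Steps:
$V{\left(y,P \right)} = 0$
$Q{\left(A \right)} = 8 - A$ ($Q{\left(A \right)} = 8 - \left(A + \left(A - A\right)\right) = 8 - \left(A + 0\right) = 8 - A$)
$B{\left(z \right)} = 12 z$
$- Q{\left(V{\left(2,4 \right)} \right)} B{\left(9 \right)} = - \left(8 - 0\right) 12 \cdot 9 = - \left(8 + 0\right) 108 = - 8 \cdot 108 = \left(-1\right) 864 = -864$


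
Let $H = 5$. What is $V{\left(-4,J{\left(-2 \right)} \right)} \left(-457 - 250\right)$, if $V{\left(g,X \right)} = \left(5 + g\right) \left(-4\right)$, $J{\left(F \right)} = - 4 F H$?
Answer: $2828$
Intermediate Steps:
$J{\left(F \right)} = - 20 F$ ($J{\left(F \right)} = - 4 F 5 = - 20 F$)
$V{\left(g,X \right)} = -20 - 4 g$
$V{\left(-4,J{\left(-2 \right)} \right)} \left(-457 - 250\right) = \left(-20 - -16\right) \left(-457 - 250\right) = \left(-20 + 16\right) \left(-707\right) = \left(-4\right) \left(-707\right) = 2828$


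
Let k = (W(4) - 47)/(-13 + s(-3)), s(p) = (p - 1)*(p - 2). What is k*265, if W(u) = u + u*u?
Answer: -7155/7 ≈ -1022.1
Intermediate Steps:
s(p) = (-1 + p)*(-2 + p)
W(u) = u + u²
k = -27/7 (k = (4*(1 + 4) - 47)/(-13 + (2 + (-3)² - 3*(-3))) = (4*5 - 47)/(-13 + (2 + 9 + 9)) = (20 - 47)/(-13 + 20) = -27/7 ≈ -3.8571)
k*265 = -27/7*265 = -7155/7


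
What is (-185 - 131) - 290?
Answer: -606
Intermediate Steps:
(-185 - 131) - 290 = -316 - 290 = -606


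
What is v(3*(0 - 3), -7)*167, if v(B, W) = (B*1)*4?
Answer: -6012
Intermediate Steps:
v(B, W) = 4*B (v(B, W) = B*4 = 4*B)
v(3*(0 - 3), -7)*167 = (4*(3*(0 - 3)))*167 = (4*(3*(-3)))*167 = (4*(-9))*167 = -36*167 = -6012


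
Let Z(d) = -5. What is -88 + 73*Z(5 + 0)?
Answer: -453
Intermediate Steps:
-88 + 73*Z(5 + 0) = -88 + 73*(-5) = -88 - 365 = -453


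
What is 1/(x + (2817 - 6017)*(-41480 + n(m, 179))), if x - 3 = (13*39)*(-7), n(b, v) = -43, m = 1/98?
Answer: 1/132870054 ≈ 7.5262e-9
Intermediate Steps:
m = 1/98 ≈ 0.010204
x = -3546 (x = 3 + (13*39)*(-7) = 3 + 507*(-7) = 3 - 3549 = -3546)
1/(x + (2817 - 6017)*(-41480 + n(m, 179))) = 1/(-3546 + (2817 - 6017)*(-41480 - 43)) = 1/(-3546 - 3200*(-41523)) = 1/(-3546 + 132873600) = 1/132870054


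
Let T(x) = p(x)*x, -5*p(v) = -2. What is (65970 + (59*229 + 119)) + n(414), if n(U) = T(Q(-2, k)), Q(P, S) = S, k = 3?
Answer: 398006/5 ≈ 79601.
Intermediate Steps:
p(v) = 2/5 (p(v) = -1/5*(-2) = 2/5)
T(x) = 2*x/5
n(U) = 6/5 (n(U) = (2/5)*3 = 6/5)
(65970 + (59*229 + 119)) + n(414) = (65970 + (59*229 + 119)) + 6/5 = (65970 + (13511 + 119)) + 6/5 = (65970 + 13630) + 6/5 = 79600 + 6/5 = 398006/5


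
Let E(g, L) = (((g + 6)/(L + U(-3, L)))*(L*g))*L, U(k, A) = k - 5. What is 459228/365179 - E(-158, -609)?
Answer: 3252678155362860/225315443 ≈ 1.4436e+7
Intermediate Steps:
U(k, A) = -5 + k
E(g, L) = g*L**2*(6 + g)/(-8 + L) (E(g, L) = (((g + 6)/(L + (-5 - 3)))*(L*g))*L = (((6 + g)/(L - 8))*(L*g))*L = (((6 + g)/(-8 + L))*(L*g))*L = (L*g*(6 + g)/(-8 + L))*L = g*L**2*(6 + g)/(-8 + L))
459228/365179 - E(-158, -609) = 459228/365179 - (-158)*(-609)**2*(6 - 158)/(-8 - 609) = 459228*(1/365179) - (-158)*370881*(-152)/(-617) = 459228/365179 - (-158)*370881*(-1)*(-152)/617 = 459228/365179 - 1*(-8907078096/617) = 459228/365179 + 8907078096/617 = 3252678155362860/225315443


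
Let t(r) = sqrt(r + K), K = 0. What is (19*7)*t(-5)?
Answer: 133*I*sqrt(5) ≈ 297.4*I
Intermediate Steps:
t(r) = sqrt(r) (t(r) = sqrt(r + 0) = sqrt(r))
(19*7)*t(-5) = (19*7)*sqrt(-5) = 133*(I*sqrt(5)) = 133*I*sqrt(5)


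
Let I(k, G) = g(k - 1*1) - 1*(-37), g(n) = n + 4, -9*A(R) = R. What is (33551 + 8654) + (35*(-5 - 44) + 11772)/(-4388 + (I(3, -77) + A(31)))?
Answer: 1651644367/39136 ≈ 42203.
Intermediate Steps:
A(R) = -R/9
g(n) = 4 + n
I(k, G) = 40 + k (I(k, G) = (4 + (k - 1*1)) - 1*(-37) = (4 + (k - 1)) + 37 = (4 + (-1 + k)) + 37 = (3 + k) + 37 = 40 + k)
(33551 + 8654) + (35*(-5 - 44) + 11772)/(-4388 + (I(3, -77) + A(31))) = (33551 + 8654) + (35*(-5 - 44) + 11772)/(-4388 + ((40 + 3) - ⅑*31)) = 42205 + (35*(-49) + 11772)/(-4388 + (43 - 31/9)) = 42205 + (-1715 + 11772)/(-4388 + 356/9) = 42205 + 10057/(-39136/9) = 42205 + 10057*(-9/39136) = 42205 - 90513/39136 = 1651644367/39136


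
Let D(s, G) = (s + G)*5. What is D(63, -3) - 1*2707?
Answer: -2407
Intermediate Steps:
D(s, G) = 5*G + 5*s (D(s, G) = (G + s)*5 = 5*G + 5*s)
D(63, -3) - 1*2707 = (5*(-3) + 5*63) - 1*2707 = (-15 + 315) - 2707 = 300 - 2707 = -2407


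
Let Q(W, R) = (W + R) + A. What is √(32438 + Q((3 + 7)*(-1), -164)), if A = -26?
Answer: 9*√398 ≈ 179.55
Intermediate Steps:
Q(W, R) = -26 + R + W (Q(W, R) = (W + R) - 26 = (R + W) - 26 = -26 + R + W)
√(32438 + Q((3 + 7)*(-1), -164)) = √(32438 + (-26 - 164 + (3 + 7)*(-1))) = √(32438 + (-26 - 164 + 10*(-1))) = √(32438 + (-26 - 164 - 10)) = √(32438 - 200) = √32238 = 9*√398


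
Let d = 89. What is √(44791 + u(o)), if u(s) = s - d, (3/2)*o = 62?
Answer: √402690/3 ≈ 211.53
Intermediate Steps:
o = 124/3 (o = (⅔)*62 = 124/3 ≈ 41.333)
u(s) = -89 + s (u(s) = s - 1*89 = s - 89 = -89 + s)
√(44791 + u(o)) = √(44791 + (-89 + 124/3)) = √(44791 - 143/3) = √(134230/3) = √402690/3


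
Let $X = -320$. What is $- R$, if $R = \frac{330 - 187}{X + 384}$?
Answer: $- \frac{143}{64} \approx -2.2344$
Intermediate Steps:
$R = \frac{143}{64}$ ($R = \frac{330 - 187}{-320 + 384} = \frac{143}{64} \approx 2.2344$)
$- R = \left(-1\right) \frac{143}{64} = - \frac{143}{64}$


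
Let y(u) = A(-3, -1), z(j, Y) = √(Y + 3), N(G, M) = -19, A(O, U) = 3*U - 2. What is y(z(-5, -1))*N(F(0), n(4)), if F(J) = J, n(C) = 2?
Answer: 95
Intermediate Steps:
A(O, U) = -2 + 3*U
z(j, Y) = √(3 + Y)
y(u) = -5 (y(u) = -2 + 3*(-1) = -2 - 3 = -5)
y(z(-5, -1))*N(F(0), n(4)) = -5*(-19) = 95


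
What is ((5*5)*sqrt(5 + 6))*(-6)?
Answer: -150*sqrt(11) ≈ -497.49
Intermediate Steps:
((5*5)*sqrt(5 + 6))*(-6) = (25*sqrt(11))*(-6) = -150*sqrt(11)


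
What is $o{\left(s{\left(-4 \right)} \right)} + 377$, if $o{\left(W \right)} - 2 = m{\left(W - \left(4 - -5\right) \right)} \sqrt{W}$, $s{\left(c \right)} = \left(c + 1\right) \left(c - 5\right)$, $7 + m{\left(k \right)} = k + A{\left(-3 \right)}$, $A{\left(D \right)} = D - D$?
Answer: $379 + 33 \sqrt{3} \approx 436.16$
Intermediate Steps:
$A{\left(D \right)} = 0$
$m{\left(k \right)} = -7 + k$ ($m{\left(k \right)} = -7 + \left(k + 0\right) = -7 + k$)
$s{\left(c \right)} = \left(1 + c\right) \left(-5 + c\right)$
$o{\left(W \right)} = 2 + \sqrt{W} \left(-16 + W\right)$ ($o{\left(W \right)} = 2 + \left(-7 - \left(4 + 5 - W\right)\right) \sqrt{W} = 2 + \left(-7 + \left(W - \left(4 + 5\right)\right)\right) \sqrt{W} = 2 + \left(-7 + \left(W - 9\right)\right) \sqrt{W} = 2 + \left(-7 + \left(-9 + W\right)\right) \sqrt{W} = 2 + \left(-16 + W\right) \sqrt{W} = 2 + \sqrt{W} \left(-16 + W\right)$)
$o{\left(s{\left(-4 \right)} \right)} + 377 = \left(2 + \sqrt{-5 + \left(-4\right)^{2} - -16} \left(-16 - \left(-11 - 16\right)\right)\right) + 377 = \left(2 + \sqrt{-5 + 16 + 16} \left(-16 + \left(-5 + 16 + 16\right)\right)\right) + 377 = \left(2 + \sqrt{27} \left(-16 + 27\right)\right) + 377 = \left(2 + 3 \sqrt{3} \cdot 11\right) + 377 = \left(2 + 33 \sqrt{3}\right) + 377 = 379 + 33 \sqrt{3}$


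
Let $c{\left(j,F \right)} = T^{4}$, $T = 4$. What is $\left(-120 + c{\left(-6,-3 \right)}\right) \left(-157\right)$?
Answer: $-21352$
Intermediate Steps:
$c{\left(j,F \right)} = 256$ ($c{\left(j,F \right)} = 4^{4} = 256$)
$\left(-120 + c{\left(-6,-3 \right)}\right) \left(-157\right) = \left(-120 + 256\right) \left(-157\right) = 136 \left(-157\right) = -21352$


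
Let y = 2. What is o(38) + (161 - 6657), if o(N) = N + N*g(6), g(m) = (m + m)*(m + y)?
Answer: -2810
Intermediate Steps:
g(m) = 2*m*(2 + m) (g(m) = (m + m)*(m + 2) = (2*m)*(2 + m) = 2*m*(2 + m))
o(N) = 97*N (o(N) = N + N*(2*6*(2 + 6)) = N + N*(2*6*8) = N + N*96 = N + 96*N = 97*N)
o(38) + (161 - 6657) = 97*38 + (161 - 6657) = 3686 - 6496 = -2810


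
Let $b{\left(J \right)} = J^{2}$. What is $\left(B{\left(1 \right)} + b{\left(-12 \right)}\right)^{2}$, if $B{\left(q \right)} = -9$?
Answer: $18225$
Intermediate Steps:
$\left(B{\left(1 \right)} + b{\left(-12 \right)}\right)^{2} = \left(-9 + \left(-12\right)^{2}\right)^{2} = \left(-9 + 144\right)^{2} = 135^{2} = 18225$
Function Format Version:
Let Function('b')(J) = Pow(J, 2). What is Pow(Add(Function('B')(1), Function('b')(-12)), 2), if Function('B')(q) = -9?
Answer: 18225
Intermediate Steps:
Pow(Add(Function('B')(1), Function('b')(-12)), 2) = Pow(Add(-9, Pow(-12, 2)), 2) = Pow(Add(-9, 144), 2) = Pow(135, 2) = 18225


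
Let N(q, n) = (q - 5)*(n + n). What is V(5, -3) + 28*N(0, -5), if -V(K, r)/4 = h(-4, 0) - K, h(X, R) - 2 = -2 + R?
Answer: 1420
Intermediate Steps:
h(X, R) = R (h(X, R) = 2 + (-2 + R) = R)
N(q, n) = 2*n*(-5 + q) (N(q, n) = (-5 + q)*(2*n) = 2*n*(-5 + q))
V(K, r) = 4*K (V(K, r) = -4*(0 - K) = -(-4)*K = 4*K)
V(5, -3) + 28*N(0, -5) = 4*5 + 28*(2*(-5)*(-5 + 0)) = 20 + 28*(2*(-5)*(-5)) = 20 + 28*50 = 20 + 1400 = 1420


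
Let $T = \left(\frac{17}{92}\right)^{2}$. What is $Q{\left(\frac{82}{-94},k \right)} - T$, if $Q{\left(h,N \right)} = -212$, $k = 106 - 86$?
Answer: $- \frac{1794657}{8464} \approx -212.03$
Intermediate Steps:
$k = 20$
$T = \frac{289}{8464}$ ($T = \left(17 \cdot \frac{1}{92}\right)^{2} = \left(\frac{17}{92}\right)^{2} = \frac{289}{8464} \approx 0.034145$)
$Q{\left(\frac{82}{-94},k \right)} - T = -212 - \frac{289}{8464} = - \frac{1794657}{8464}$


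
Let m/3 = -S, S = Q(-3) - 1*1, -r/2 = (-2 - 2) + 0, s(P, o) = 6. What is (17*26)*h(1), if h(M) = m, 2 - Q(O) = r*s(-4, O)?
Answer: 62322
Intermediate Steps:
r = 8 (r = -2*((-2 - 2) + 0) = -2*(-4 + 0) = -2*(-4) = 8)
Q(O) = -46 (Q(O) = 2 - 8*6 = 2 - 1*48 = 2 - 48 = -46)
S = -47 (S = -46 - 1*1 = -46 - 1 = -47)
m = 141 (m = 3*(-1*(-47)) = 3*47 = 141)
h(M) = 141
(17*26)*h(1) = (17*26)*141 = 442*141 = 62322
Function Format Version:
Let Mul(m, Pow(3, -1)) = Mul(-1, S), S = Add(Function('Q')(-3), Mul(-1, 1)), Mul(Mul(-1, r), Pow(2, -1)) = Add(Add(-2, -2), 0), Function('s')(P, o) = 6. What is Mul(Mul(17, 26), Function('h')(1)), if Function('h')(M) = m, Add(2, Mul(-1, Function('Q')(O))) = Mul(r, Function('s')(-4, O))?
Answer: 62322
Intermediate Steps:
r = 8 (r = Mul(-2, Add(Add(-2, -2), 0)) = Mul(-2, Add(-4, 0)) = Mul(-2, -4) = 8)
Function('Q')(O) = -46 (Function('Q')(O) = Add(2, Mul(-1, Mul(8, 6))) = Add(2, Mul(-1, 48)) = Add(2, -48) = -46)
S = -47 (S = Add(-46, Mul(-1, 1)) = Add(-46, -1) = -47)
m = 141 (m = Mul(3, Mul(-1, -47)) = Mul(3, 47) = 141)
Function('h')(M) = 141
Mul(Mul(17, 26), Function('h')(1)) = Mul(Mul(17, 26), 141) = Mul(442, 141) = 62322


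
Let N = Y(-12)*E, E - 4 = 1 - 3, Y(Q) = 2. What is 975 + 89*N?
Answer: 1331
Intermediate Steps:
E = 2 (E = 4 + (1 - 3) = 4 - 2 = 2)
N = 4 (N = 2*2 = 4)
975 + 89*N = 975 + 89*4 = 975 + 356 = 1331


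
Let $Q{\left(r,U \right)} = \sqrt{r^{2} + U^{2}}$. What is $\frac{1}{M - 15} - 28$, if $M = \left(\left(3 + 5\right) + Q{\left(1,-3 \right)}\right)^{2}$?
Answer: $- \frac{25729}{921} - \frac{16 \sqrt{10}}{921} \approx -27.991$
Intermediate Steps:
$Q{\left(r,U \right)} = \sqrt{U^{2} + r^{2}}$
$M = \left(8 + \sqrt{10}\right)^{2}$ ($M = \left(\left(3 + 5\right) + \sqrt{\left(-3\right)^{2} + 1^{2}}\right)^{2} = \left(8 + \sqrt{9 + 1}\right)^{2} = \left(8 + \sqrt{10}\right)^{2} \approx 124.6$)
$\frac{1}{M - 15} - 28 = \frac{1}{\left(8 + \sqrt{10}\right)^{2} - 15} - 28 = \frac{1}{-15 + \left(8 + \sqrt{10}\right)^{2}} - 28 = -28 + \frac{1}{-15 + \left(8 + \sqrt{10}\right)^{2}}$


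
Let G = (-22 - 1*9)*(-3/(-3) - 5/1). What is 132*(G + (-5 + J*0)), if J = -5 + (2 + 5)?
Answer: 15708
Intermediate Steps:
J = 2 (J = -5 + 7 = 2)
G = 124 (G = (-22 - 9)*(-3*(-⅓) - 5*1) = -31*(1 - 5) = -31*(-4) = 124)
132*(G + (-5 + J*0)) = 132*(124 + (-5 + 2*0)) = 132*(124 + (-5 + 0)) = 132*(124 - 5) = 132*119 = 15708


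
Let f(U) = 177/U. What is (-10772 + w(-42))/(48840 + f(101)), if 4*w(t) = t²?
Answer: -1043431/4933017 ≈ -0.21152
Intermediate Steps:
w(t) = t²/4
(-10772 + w(-42))/(48840 + f(101)) = (-10772 + (¼)*(-42)²)/(48840 + 177/101) = (-10772 + (¼)*1764)/(48840 + 177*(1/101)) = (-10772 + 441)/(48840 + 177/101) = -10331/4933017/101 = -10331*101/4933017 = -1043431/4933017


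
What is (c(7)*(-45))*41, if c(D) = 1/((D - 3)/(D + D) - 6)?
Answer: 2583/8 ≈ 322.88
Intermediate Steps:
c(D) = 1/(-6 + (-3 + D)/(2*D)) (c(D) = 1/((-3 + D)/((2*D)) - 6) = 1/((-3 + D)*(1/(2*D)) - 6) = 1/((-3 + D)/(2*D) - 6) = 1/(-6 + (-3 + D)/(2*D)))
(c(7)*(-45))*41 = (-2*7/(3 + 11*7)*(-45))*41 = (-2*7/(3 + 77)*(-45))*41 = (-2*7/80*(-45))*41 = (-2*7*1/80*(-45))*41 = -7/40*(-45)*41 = (63/8)*41 = 2583/8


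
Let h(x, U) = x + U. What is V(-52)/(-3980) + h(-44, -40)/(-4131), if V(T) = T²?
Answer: -902992/1370115 ≈ -0.65906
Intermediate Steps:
h(x, U) = U + x
V(-52)/(-3980) + h(-44, -40)/(-4131) = (-52)²/(-3980) + (-40 - 44)/(-4131) = 2704*(-1/3980) - 84*(-1/4131) = -676/995 + 28/1377 = -902992/1370115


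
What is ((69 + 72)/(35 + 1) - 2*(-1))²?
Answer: 5041/144 ≈ 35.007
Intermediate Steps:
((69 + 72)/(35 + 1) - 2*(-1))² = (141/36 + 2)² = (141*(1/36) + 2)² = (47/12 + 2)² = (71/12)² = 5041/144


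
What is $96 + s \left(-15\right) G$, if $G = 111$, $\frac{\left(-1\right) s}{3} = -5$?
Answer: $-24879$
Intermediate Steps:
$s = 15$ ($s = \left(-3\right) \left(-5\right) = 15$)
$96 + s \left(-15\right) G = 96 + 15 \left(-15\right) 111 = 96 - 24975 = -24879$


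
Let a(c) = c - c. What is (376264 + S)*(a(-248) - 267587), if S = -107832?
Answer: -71828913584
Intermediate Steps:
a(c) = 0
(376264 + S)*(a(-248) - 267587) = (376264 - 107832)*(0 - 267587) = 268432*(-267587) = -71828913584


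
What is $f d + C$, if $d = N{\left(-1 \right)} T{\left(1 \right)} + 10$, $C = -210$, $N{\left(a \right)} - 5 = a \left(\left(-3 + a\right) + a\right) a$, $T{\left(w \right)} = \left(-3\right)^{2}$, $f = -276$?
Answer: $-2970$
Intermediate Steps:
$T{\left(w \right)} = 9$
$N{\left(a \right)} = 5 + a^{2} \left(-3 + 2 a\right)$ ($N{\left(a \right)} = 5 + a \left(\left(-3 + a\right) + a\right) a = 5 + a \left(-3 + 2 a\right) a = 5 + a^{2} \left(-3 + 2 a\right)$)
$d = 10$ ($d = \left(5 - 3 \left(-1\right)^{2} + 2 \left(-1\right)^{3}\right) 9 + 10 = \left(5 - 3 + 2 \left(-1\right)\right) 9 + 10 = \left(5 - 3 - 2\right) 9 + 10 = 0 \cdot 9 + 10 = 0 + 10 = 10$)
$f d + C = \left(-276\right) 10 - 210 = -2760 - 210 = -2970$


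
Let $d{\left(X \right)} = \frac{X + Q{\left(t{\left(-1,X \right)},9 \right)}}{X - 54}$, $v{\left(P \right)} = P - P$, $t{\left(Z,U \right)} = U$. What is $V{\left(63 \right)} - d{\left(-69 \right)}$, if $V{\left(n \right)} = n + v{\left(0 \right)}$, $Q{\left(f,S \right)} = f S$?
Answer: $\frac{2353}{41} \approx 57.39$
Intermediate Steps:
$v{\left(P \right)} = 0$
$Q{\left(f,S \right)} = S f$
$d{\left(X \right)} = \frac{10 X}{-54 + X}$ ($d{\left(X \right)} = \frac{X + 9 X}{X - 54} = \frac{10 X}{-54 + X}$)
$V{\left(n \right)} = n$ ($V{\left(n \right)} = n + 0 = n$)
$V{\left(63 \right)} - d{\left(-69 \right)} = 63 - 10 \left(-69\right) \frac{1}{-54 - 69} = 63 - 10 \left(-69\right) \frac{1}{-123} = 63 - 10 \left(-69\right) \left(- \frac{1}{123}\right) = 63 - \frac{230}{41} = \frac{2353}{41}$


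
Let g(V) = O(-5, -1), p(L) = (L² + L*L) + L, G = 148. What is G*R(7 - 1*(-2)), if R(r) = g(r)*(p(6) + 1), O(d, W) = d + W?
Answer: -70152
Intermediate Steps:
p(L) = L + 2*L² (p(L) = (L² + L²) + L = 2*L² + L = L + 2*L²)
O(d, W) = W + d
g(V) = -6 (g(V) = -1 - 5 = -6)
R(r) = -474 (R(r) = -6*(6*(1 + 2*6) + 1) = -6*(6*(1 + 12) + 1) = -6*(6*13 + 1) = -6*(78 + 1) = -6*79 = -474)
G*R(7 - 1*(-2)) = 148*(-474) = -70152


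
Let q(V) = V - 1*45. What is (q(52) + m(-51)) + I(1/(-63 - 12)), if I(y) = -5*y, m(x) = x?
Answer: -659/15 ≈ -43.933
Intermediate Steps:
q(V) = -45 + V (q(V) = V - 45 = -45 + V)
(q(52) + m(-51)) + I(1/(-63 - 12)) = ((-45 + 52) - 51) - 5/(-63 - 12) = (7 - 51) - 5/(-75) = -44 - 5*(-1/75) = -44 + 1/15 = -659/15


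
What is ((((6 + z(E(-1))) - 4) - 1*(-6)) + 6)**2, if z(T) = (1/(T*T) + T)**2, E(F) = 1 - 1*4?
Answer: 3276100/6561 ≈ 499.33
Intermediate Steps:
E(F) = -3 (E(F) = 1 - 4 = -3)
z(T) = (T + T**(-2))**2 (z(T) = (1/(T**2) + T)**2 = (T**(-2) + T)**2 = (T + T**(-2))**2)
((((6 + z(E(-1))) - 4) - 1*(-6)) + 6)**2 = ((((6 + (1 + (-3)**3)**2/(-3)**4) - 4) - 1*(-6)) + 6)**2 = ((((6 + (1 - 27)**2/81) - 4) + 6) + 6)**2 = ((((6 + (1/81)*(-26)**2) - 4) + 6) + 6)**2 = ((((6 + (1/81)*676) - 4) + 6) + 6)**2 = ((((6 + 676/81) - 4) + 6) + 6)**2 = (((1162/81 - 4) + 6) + 6)**2 = ((838/81 + 6) + 6)**2 = (1324/81 + 6)**2 = (1810/81)**2 = 3276100/6561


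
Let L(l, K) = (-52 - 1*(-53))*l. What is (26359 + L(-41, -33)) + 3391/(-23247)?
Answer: 611811155/23247 ≈ 26318.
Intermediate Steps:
L(l, K) = l (L(l, K) = (-52 + 53)*l = 1*l = l)
(26359 + L(-41, -33)) + 3391/(-23247) = (26359 - 41) + 3391/(-23247) = 26318 + 3391*(-1/23247) = 26318 - 3391/23247 = 611811155/23247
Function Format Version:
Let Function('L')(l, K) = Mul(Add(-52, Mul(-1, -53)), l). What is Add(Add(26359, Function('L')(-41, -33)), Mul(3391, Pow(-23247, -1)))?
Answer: Rational(611811155, 23247) ≈ 26318.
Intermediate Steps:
Function('L')(l, K) = l (Function('L')(l, K) = Mul(Add(-52, 53), l) = Mul(1, l) = l)
Add(Add(26359, Function('L')(-41, -33)), Mul(3391, Pow(-23247, -1))) = Add(Add(26359, -41), Mul(3391, Pow(-23247, -1))) = Add(26318, Mul(3391, Rational(-1, 23247))) = Add(26318, Rational(-3391, 23247)) = Rational(611811155, 23247)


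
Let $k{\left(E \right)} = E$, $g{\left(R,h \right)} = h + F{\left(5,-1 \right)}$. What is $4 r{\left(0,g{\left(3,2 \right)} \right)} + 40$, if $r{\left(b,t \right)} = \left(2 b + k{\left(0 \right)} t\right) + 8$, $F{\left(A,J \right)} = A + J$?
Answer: $72$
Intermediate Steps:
$g{\left(R,h \right)} = 4 + h$ ($g{\left(R,h \right)} = h + \left(5 - 1\right) = h + 4 = 4 + h$)
$r{\left(b,t \right)} = 8 + 2 b$ ($r{\left(b,t \right)} = \left(2 b + 0 t\right) + 8 = \left(2 b + 0\right) + 8 = 2 b + 8 = 8 + 2 b$)
$4 r{\left(0,g{\left(3,2 \right)} \right)} + 40 = 4 \left(8 + 2 \cdot 0\right) + 40 = 4 \left(8 + 0\right) + 40 = 4 \cdot 8 + 40 = 32 + 40 = 72$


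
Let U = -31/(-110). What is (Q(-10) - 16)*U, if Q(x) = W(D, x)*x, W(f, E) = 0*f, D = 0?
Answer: -248/55 ≈ -4.5091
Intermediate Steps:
W(f, E) = 0
Q(x) = 0 (Q(x) = 0*x = 0)
U = 31/110 (U = -31*(-1/110) = 31/110 ≈ 0.28182)
(Q(-10) - 16)*U = (0 - 16)*(31/110) = -16*31/110 = -248/55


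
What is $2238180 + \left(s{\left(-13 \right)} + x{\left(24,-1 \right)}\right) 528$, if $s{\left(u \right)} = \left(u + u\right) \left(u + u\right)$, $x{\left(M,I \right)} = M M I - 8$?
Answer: $2286756$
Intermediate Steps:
$x{\left(M,I \right)} = -8 + I M^{2}$ ($x{\left(M,I \right)} = M^{2} I - 8 = I M^{2} - 8 = -8 + I M^{2}$)
$s{\left(u \right)} = 4 u^{2}$ ($s{\left(u \right)} = 2 u 2 u = 4 u^{2}$)
$2238180 + \left(s{\left(-13 \right)} + x{\left(24,-1 \right)}\right) 528 = 2238180 + \left(4 \left(-13\right)^{2} - 584\right) 528 = 2238180 + \left(4 \cdot 169 - 584\right) 528 = 2238180 + \left(676 - 584\right) 528 = 2238180 + 92 \cdot 528 = 2238180 + 48576 = 2286756$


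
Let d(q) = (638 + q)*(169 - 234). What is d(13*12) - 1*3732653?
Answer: -3784263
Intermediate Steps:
d(q) = -41470 - 65*q (d(q) = (638 + q)*(-65) = -41470 - 65*q)
d(13*12) - 1*3732653 = (-41470 - 845*12) - 1*3732653 = (-41470 - 65*156) - 3732653 = (-41470 - 10140) - 3732653 = -51610 - 3732653 = -3784263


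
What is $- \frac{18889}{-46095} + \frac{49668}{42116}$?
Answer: $\frac{771243896}{485334255} \approx 1.5891$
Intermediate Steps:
$- \frac{18889}{-46095} + \frac{49668}{42116} = \left(-18889\right) \left(- \frac{1}{46095}\right) + 49668 \cdot \frac{1}{42116} = \frac{18889}{46095} + \frac{12417}{10529} = \frac{771243896}{485334255}$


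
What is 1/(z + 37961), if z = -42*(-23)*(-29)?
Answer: 1/9947 ≈ 0.00010053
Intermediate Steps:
z = -28014 (z = 966*(-29) = -28014)
1/(z + 37961) = 1/(-28014 + 37961) = 1/9947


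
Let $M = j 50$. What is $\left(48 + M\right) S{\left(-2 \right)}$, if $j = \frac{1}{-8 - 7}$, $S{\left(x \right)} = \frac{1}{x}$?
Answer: $- \frac{67}{3} \approx -22.333$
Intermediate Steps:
$j = - \frac{1}{15}$ ($j = \frac{1}{-15} = - \frac{1}{15} \approx -0.066667$)
$M = - \frac{10}{3}$ ($M = \left(- \frac{1}{15}\right) 50 = - \frac{10}{3} \approx -3.3333$)
$\left(48 + M\right) S{\left(-2 \right)} = \frac{48 - \frac{10}{3}}{-2} = \frac{134}{3} \left(- \frac{1}{2}\right) = - \frac{67}{3}$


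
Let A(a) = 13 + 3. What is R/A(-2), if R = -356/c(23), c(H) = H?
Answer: -89/92 ≈ -0.96739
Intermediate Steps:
A(a) = 16
R = -356/23 ≈ -15.478
R/A(-2) = -356/23/16 = -356/23*1/16 = -89/92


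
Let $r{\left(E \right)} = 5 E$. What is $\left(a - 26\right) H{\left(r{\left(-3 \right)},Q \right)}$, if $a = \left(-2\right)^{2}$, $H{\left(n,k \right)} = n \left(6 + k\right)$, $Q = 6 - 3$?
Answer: $2970$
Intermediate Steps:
$Q = 3$
$a = 4$
$\left(a - 26\right) H{\left(r{\left(-3 \right)},Q \right)} = \left(4 - 26\right) 5 \left(-3\right) \left(6 + 3\right) = - 22 \left(\left(-15\right) 9\right) = \left(-22\right) \left(-135\right) = 2970$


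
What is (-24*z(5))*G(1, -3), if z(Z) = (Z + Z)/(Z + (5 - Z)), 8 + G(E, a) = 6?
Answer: 96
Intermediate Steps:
G(E, a) = -2 (G(E, a) = -8 + 6 = -2)
z(Z) = 2*Z/5 (z(Z) = (2*Z)/5 = (2*Z)*(⅕) = 2*Z/5)
(-24*z(5))*G(1, -3) = -48*5/5*(-2) = -24*2*(-2) = -48*(-2) = 96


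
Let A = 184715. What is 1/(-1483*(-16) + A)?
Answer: 1/208443 ≈ 4.7975e-6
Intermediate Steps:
1/(-1483*(-16) + A) = 1/(-1483*(-16) + 184715) = 1/(23728 + 184715) = 1/208443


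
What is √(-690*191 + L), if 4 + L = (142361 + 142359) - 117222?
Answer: 2*√8926 ≈ 188.96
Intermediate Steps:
L = 167494 (L = -4 + ((142361 + 142359) - 117222) = -4 + (284720 - 117222) = -4 + 167498 = 167494)
√(-690*191 + L) = √(-690*191 + 167494) = √(-131790 + 167494) = √35704 = 2*√8926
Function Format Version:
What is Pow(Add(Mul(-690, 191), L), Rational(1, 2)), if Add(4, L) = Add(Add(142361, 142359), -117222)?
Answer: Mul(2, Pow(8926, Rational(1, 2))) ≈ 188.96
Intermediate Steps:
L = 167494 (L = Add(-4, Add(Add(142361, 142359), -117222)) = Add(-4, Add(284720, -117222)) = Add(-4, 167498) = 167494)
Pow(Add(Mul(-690, 191), L), Rational(1, 2)) = Pow(Add(Mul(-690, 191), 167494), Rational(1, 2)) = Pow(Add(-131790, 167494), Rational(1, 2)) = Pow(35704, Rational(1, 2)) = Mul(2, Pow(8926, Rational(1, 2)))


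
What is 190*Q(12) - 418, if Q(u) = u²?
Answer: 26942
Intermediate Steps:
190*Q(12) - 418 = 190*12² - 418 = 190*144 - 418 = 27360 - 418 = 26942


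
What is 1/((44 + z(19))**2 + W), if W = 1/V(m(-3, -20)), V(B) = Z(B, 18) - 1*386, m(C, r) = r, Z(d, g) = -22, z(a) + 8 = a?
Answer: 408/1234199 ≈ 0.00033058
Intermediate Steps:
z(a) = -8 + a
V(B) = -408 (V(B) = -22 - 1*386 = -22 - 386 = -408)
W = -1/408 (W = 1/(-408) = -1/408 ≈ -0.0024510)
1/((44 + z(19))**2 + W) = 1/((44 + (-8 + 19))**2 - 1/408) = 1/((44 + 11)**2 - 1/408) = 1/(55**2 - 1/408) = 1/(3025 - 1/408) = 1/(1234199/408) = 408/1234199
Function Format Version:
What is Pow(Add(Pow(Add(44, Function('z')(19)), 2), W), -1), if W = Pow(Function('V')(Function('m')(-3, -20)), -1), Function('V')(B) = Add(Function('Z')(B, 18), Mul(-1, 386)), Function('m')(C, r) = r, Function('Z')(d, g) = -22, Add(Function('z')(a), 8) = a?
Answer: Rational(408, 1234199) ≈ 0.00033058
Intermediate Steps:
Function('z')(a) = Add(-8, a)
Function('V')(B) = -408 (Function('V')(B) = Add(-22, Mul(-1, 386)) = Add(-22, -386) = -408)
W = Rational(-1, 408) (W = Pow(-408, -1) = Rational(-1, 408) ≈ -0.0024510)
Pow(Add(Pow(Add(44, Function('z')(19)), 2), W), -1) = Pow(Add(Pow(Add(44, Add(-8, 19)), 2), Rational(-1, 408)), -1) = Pow(Add(Pow(Add(44, 11), 2), Rational(-1, 408)), -1) = Pow(Add(Pow(55, 2), Rational(-1, 408)), -1) = Pow(Add(3025, Rational(-1, 408)), -1) = Pow(Rational(1234199, 408), -1) = Rational(408, 1234199)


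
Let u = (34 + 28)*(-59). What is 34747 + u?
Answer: 31089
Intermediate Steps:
u = -3658 (u = 62*(-59) = -3658)
34747 + u = 34747 - 3658 = 31089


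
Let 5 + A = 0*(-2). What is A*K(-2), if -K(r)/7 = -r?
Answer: 70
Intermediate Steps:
A = -5 (A = -5 + 0*(-2) = -5 + 0 = -5)
K(r) = 7*r (K(r) = -(-7)*r = 7*r)
A*K(-2) = -35*(-2) = -5*(-14) = 70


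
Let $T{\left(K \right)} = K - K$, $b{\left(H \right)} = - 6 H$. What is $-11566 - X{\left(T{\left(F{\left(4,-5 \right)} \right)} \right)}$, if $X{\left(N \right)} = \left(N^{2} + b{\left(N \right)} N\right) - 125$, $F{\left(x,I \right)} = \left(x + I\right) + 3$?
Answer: $-11441$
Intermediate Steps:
$F{\left(x,I \right)} = 3 + I + x$ ($F{\left(x,I \right)} = \left(I + x\right) + 3 = 3 + I + x$)
$T{\left(K \right)} = 0$
$X{\left(N \right)} = -125 - 5 N^{2}$ ($X{\left(N \right)} = \left(N^{2} + - 6 N N\right) - 125 = \left(N^{2} - 6 N^{2}\right) - 125 = - 5 N^{2} - 125 = -125 - 5 N^{2}$)
$-11566 - X{\left(T{\left(F{\left(4,-5 \right)} \right)} \right)} = -11566 - \left(-125 - 5 \cdot 0^{2}\right) = -11566 - \left(-125 - 0\right) = -11566 - \left(-125 + 0\right) = -11566 - -125 = -11566 + 125 = -11441$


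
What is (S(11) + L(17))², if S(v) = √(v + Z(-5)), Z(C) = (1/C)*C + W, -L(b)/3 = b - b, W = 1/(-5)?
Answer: 59/5 ≈ 11.800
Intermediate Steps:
W = -⅕ (W = 1*(-⅕) = -⅕ ≈ -0.20000)
L(b) = 0 (L(b) = -3*(b - b) = -3*0 = 0)
Z(C) = ⅘ (Z(C) = (1/C)*C - ⅕ = C/C - ⅕ = 1 - ⅕ = ⅘)
S(v) = √(⅘ + v) (S(v) = √(v + ⅘) = √(⅘ + v))
(S(11) + L(17))² = (√(20 + 25*11)/5 + 0)² = (√(20 + 275)/5 + 0)² = (√295/5 + 0)² = (√295/5)² = 59/5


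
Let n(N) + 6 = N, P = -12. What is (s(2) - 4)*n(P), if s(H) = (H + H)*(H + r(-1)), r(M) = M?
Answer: 0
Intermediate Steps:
s(H) = 2*H*(-1 + H) (s(H) = (H + H)*(H - 1) = (2*H)*(-1 + H) = 2*H*(-1 + H))
n(N) = -6 + N
(s(2) - 4)*n(P) = (2*2*(-1 + 2) - 4)*(-6 - 12) = (2*2*1 - 4)*(-18) = (4 - 4)*(-18) = 0*(-18) = 0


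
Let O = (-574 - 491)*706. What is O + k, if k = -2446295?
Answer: -3198185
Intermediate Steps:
O = -751890 (O = -1065*706 = -751890)
O + k = -751890 - 2446295 = -3198185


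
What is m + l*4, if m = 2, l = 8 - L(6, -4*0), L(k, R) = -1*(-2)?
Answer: 26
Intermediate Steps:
L(k, R) = 2
l = 6 (l = 8 - 1*2 = 8 - 2 = 6)
m + l*4 = 2 + 6*4 = 2 + 24 = 26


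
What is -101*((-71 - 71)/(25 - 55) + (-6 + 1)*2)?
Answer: 7979/15 ≈ 531.93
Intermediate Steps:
-101*((-71 - 71)/(25 - 55) + (-6 + 1)*2) = -101*(-142/(-30) - 5*2) = -101*(-142*(-1/30) - 10) = -101*(71/15 - 10) = -101*(-79/15) = 7979/15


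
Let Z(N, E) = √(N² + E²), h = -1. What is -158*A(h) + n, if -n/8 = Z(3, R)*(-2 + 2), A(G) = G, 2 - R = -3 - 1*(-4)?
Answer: 158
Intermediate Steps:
R = 1 (R = 2 - (-3 - 1*(-4)) = 2 - (-3 + 4) = 2 - 1*1 = 2 - 1 = 1)
Z(N, E) = √(E² + N²)
n = 0 (n = -8*√(1² + 3²)*(-2 + 2) = -8*√(1 + 9)*0 = -8*√10*0 = -8*0 = 0)
-158*A(h) + n = -158*(-1) + 0 = 158 + 0 = 158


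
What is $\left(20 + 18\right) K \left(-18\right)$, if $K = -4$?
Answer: $2736$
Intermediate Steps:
$\left(20 + 18\right) K \left(-18\right) = \left(20 + 18\right) \left(-4\right) \left(-18\right) = 38 \left(-4\right) \left(-18\right) = \left(-152\right) \left(-18\right) = 2736$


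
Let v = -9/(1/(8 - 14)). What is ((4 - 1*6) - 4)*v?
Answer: -324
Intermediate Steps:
v = 54 (v = -9/(1/(-6)) = -9/(-⅙) = -9*(-6) = 54)
((4 - 1*6) - 4)*v = ((4 - 1*6) - 4)*54 = ((4 - 6) - 4)*54 = (-2 - 4)*54 = -6*54 = -324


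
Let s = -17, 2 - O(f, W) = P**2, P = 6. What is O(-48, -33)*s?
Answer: 578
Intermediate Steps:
O(f, W) = -34 (O(f, W) = 2 - 1*6**2 = 2 - 1*36 = 2 - 36 = -34)
O(-48, -33)*s = -34*(-17) = 578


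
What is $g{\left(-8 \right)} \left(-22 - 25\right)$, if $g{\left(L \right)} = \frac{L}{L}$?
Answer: $-47$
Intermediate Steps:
$g{\left(L \right)} = 1$
$g{\left(-8 \right)} \left(-22 - 25\right) = 1 \left(-22 - 25\right) = 1 \left(-47\right) = -47$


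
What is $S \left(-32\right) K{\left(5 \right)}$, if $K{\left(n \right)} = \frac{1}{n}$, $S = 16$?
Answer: $- \frac{512}{5} \approx -102.4$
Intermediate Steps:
$S \left(-32\right) K{\left(5 \right)} = \frac{16 \left(-32\right)}{5} = \left(-512\right) \frac{1}{5} = - \frac{512}{5}$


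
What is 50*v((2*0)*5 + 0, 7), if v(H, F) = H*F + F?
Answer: 350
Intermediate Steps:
v(H, F) = F + F*H (v(H, F) = F*H + F = F + F*H)
50*v((2*0)*5 + 0, 7) = 50*(7*(1 + ((2*0)*5 + 0))) = 50*(7*(1 + (0*5 + 0))) = 50*(7*(1 + (0 + 0))) = 50*(7*(1 + 0)) = 50*(7*1) = 50*7 = 350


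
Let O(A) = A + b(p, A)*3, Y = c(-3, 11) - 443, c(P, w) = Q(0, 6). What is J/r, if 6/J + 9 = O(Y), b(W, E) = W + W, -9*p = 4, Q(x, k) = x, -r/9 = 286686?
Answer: 1/195519852 ≈ 5.1146e-9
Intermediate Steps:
r = -2580174 (r = -9*286686 = -2580174)
c(P, w) = 0
p = -4/9 (p = -1/9*4 = -4/9 ≈ -0.44444)
b(W, E) = 2*W
Y = -443 (Y = 0 - 443 = -443)
O(A) = -8/3 + A (O(A) = A + (2*(-4/9))*3 = A - 8/9*3 = A - 8/3 = -8/3 + A)
J = -9/682 (J = 6/(-9 + (-8/3 - 443)) = 6/(-9 - 1337/3) = 6/(-1364/3) = 6*(-3/1364) = -9/682 ≈ -0.013196)
J/r = -9/682/(-2580174) = -9/682*(-1/2580174) = 1/195519852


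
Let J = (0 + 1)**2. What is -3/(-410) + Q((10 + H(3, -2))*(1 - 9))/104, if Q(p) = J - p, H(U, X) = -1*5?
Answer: 8561/21320 ≈ 0.40155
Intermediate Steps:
J = 1 (J = 1**2 = 1)
H(U, X) = -5
Q(p) = 1 - p
-3/(-410) + Q((10 + H(3, -2))*(1 - 9))/104 = -3/(-410) + (1 - (10 - 5)*(1 - 9))/104 = -3*(-1/410) + (1 - 5*(-8))*(1/104) = 3/410 + (1 - 1*(-40))*(1/104) = 3/410 + (1 + 40)*(1/104) = 3/410 + 41*(1/104) = 3/410 + 41/104 = 8561/21320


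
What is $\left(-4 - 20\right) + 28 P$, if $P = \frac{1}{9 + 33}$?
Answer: $- \frac{70}{3} \approx -23.333$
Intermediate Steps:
$P = \frac{1}{42} \approx 0.02381$
$\left(-4 - 20\right) + 28 P = \left(-4 - 20\right) + 28 \cdot \frac{1}{42} = \left(-4 - 20\right) + \frac{2}{3} = -24 + \frac{2}{3} = - \frac{70}{3}$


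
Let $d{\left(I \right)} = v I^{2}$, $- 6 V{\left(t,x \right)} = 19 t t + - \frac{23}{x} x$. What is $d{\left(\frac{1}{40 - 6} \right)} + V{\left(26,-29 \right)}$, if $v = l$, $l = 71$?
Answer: $- \frac{7410325}{3468} \approx -2136.8$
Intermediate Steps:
$v = 71$
$V{\left(t,x \right)} = \frac{23}{6} - \frac{19 t^{2}}{6}$ ($V{\left(t,x \right)} = - \frac{19 t t + - \frac{23}{x} x}{6} = - \frac{19 t^{2} - 23}{6} = - \frac{-23 + 19 t^{2}}{6} = \frac{23}{6} - \frac{19 t^{2}}{6}$)
$d{\left(I \right)} = 71 I^{2}$
$d{\left(\frac{1}{40 - 6} \right)} + V{\left(26,-29 \right)} = 71 \left(\frac{1}{40 - 6}\right)^{2} + \left(\frac{23}{6} - \frac{19 \cdot 26^{2}}{6}\right) = 71 \left(\frac{1}{34}\right)^{2} + \left(\frac{23}{6} - \frac{6422}{3}\right) = \frac{71}{1156} + \left(\frac{23}{6} - \frac{6422}{3}\right) = 71 \cdot \frac{1}{1156} - \frac{12821}{6} = \frac{71}{1156} - \frac{12821}{6} = - \frac{7410325}{3468}$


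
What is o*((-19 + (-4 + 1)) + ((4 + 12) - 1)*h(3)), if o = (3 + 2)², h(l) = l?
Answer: 575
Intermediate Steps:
o = 25 (o = 5² = 25)
o*((-19 + (-4 + 1)) + ((4 + 12) - 1)*h(3)) = 25*((-19 + (-4 + 1)) + ((4 + 12) - 1)*3) = 25*((-19 - 3) + (16 - 1)*3) = 25*(-22 + 15*3) = 25*(-22 + 45) = 25*23 = 575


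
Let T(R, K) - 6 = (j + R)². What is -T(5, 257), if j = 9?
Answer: -202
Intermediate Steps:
T(R, K) = 6 + (9 + R)²
-T(5, 257) = -(6 + (9 + 5)²) = -(6 + 14²) = -(6 + 196) = -1*202 = -202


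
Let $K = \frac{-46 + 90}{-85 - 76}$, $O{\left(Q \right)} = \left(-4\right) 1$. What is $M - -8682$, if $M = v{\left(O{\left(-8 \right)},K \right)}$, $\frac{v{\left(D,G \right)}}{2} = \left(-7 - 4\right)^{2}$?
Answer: $8924$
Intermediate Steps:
$O{\left(Q \right)} = -4$
$K = - \frac{44}{161}$ ($K = \frac{44}{-161} = 44 \left(- \frac{1}{161}\right) = - \frac{44}{161} \approx -0.27329$)
$v{\left(D,G \right)} = 242$ ($v{\left(D,G \right)} = 2 \left(-7 - 4\right)^{2} = 2 \left(-11\right)^{2} = 2 \cdot 121 = 242$)
$M = 242$
$M - -8682 = 242 - -8682 = 242 + 8682 = 8924$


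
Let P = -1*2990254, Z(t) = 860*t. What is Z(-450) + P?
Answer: -3377254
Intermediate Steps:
P = -2990254
Z(-450) + P = 860*(-450) - 2990254 = -387000 - 2990254 = -3377254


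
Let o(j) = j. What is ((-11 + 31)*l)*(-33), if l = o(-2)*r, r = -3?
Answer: -3960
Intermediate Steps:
l = 6 (l = -2*(-3) = 6)
((-11 + 31)*l)*(-33) = ((-11 + 31)*6)*(-33) = (20*6)*(-33) = 120*(-33) = -3960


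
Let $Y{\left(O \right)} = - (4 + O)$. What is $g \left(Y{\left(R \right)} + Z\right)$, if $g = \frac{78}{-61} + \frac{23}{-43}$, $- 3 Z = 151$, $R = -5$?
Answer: $\frac{704036}{7869} \approx 89.47$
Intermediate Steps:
$Z = - \frac{151}{3}$ ($Z = \left(- \frac{1}{3}\right) 151 = - \frac{151}{3} \approx -50.333$)
$g = - \frac{4757}{2623}$ ($g = 78 \left(- \frac{1}{61}\right) + 23 \left(- \frac{1}{43}\right) = - \frac{78}{61} - \frac{23}{43} = - \frac{4757}{2623} \approx -1.8136$)
$Y{\left(O \right)} = -4 - O$
$g \left(Y{\left(R \right)} + Z\right) = - \frac{4757 \left(\left(-4 - -5\right) - \frac{151}{3}\right)}{2623} = - \frac{4757 \left(\left(-4 + 5\right) - \frac{151}{3}\right)}{2623} = - \frac{4757 \left(1 - \frac{151}{3}\right)}{2623} = \left(- \frac{4757}{2623}\right) \left(- \frac{148}{3}\right) = \frac{704036}{7869}$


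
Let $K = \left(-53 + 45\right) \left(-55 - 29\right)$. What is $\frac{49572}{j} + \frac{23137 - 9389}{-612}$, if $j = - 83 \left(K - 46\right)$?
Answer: $- \frac{93082081}{3974787} \approx -23.418$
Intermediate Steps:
$K = 672$ ($K = \left(-8\right) \left(-84\right) = 672$)
$j = -51958$ ($j = - 83 \left(672 - 46\right) = \left(-83\right) 626 = -51958$)
$\frac{49572}{j} + \frac{23137 - 9389}{-612} = \frac{49572}{-51958} + \frac{23137 - 9389}{-612} = 49572 \left(- \frac{1}{51958}\right) + 13748 \left(- \frac{1}{612}\right) = - \frac{24786}{25979} - \frac{3437}{153} = - \frac{93082081}{3974787}$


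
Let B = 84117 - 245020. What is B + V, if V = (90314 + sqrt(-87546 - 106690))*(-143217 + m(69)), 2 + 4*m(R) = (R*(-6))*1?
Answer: -12944053697 - 2006494*I*sqrt(991) ≈ -1.2944e+10 - 6.3165e+7*I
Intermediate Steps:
m(R) = -1/2 - 3*R/2 (m(R) = -1/2 + ((R*(-6))*1)/4 = -1/2 + (-6*R*1)/4 = -1/2 + (-6*R)/4 = -1/2 - 3*R/2)
B = -160903
V = -12943892794 - 2006494*I*sqrt(991) (V = (90314 + sqrt(-87546 - 106690))*(-143217 + (-1/2 - 3/2*69)) = (90314 + sqrt(-194236))*(-143217 + (-1/2 - 207/2)) = (90314 + 14*I*sqrt(991))*(-143217 - 104) = (90314 + 14*I*sqrt(991))*(-143321) = -12943892794 - 2006494*I*sqrt(991) ≈ -1.2944e+10 - 6.3165e+7*I)
B + V = -160903 + (-12943892794 - 2006494*I*sqrt(991)) = -12944053697 - 2006494*I*sqrt(991)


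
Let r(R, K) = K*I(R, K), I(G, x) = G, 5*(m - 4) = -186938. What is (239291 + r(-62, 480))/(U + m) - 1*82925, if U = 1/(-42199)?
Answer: -654136101562820/7887752687 ≈ -82931.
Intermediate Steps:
m = -186918/5 (m = 4 + (1/5)*(-186938) = 4 - 186938/5 = -186918/5 ≈ -37384.)
r(R, K) = K*R
U = -1/42199 ≈ -2.3697e-5
(239291 + r(-62, 480))/(U + m) - 1*82925 = (239291 + 480*(-62))/(-1/42199 - 186918/5) - 1*82925 = (239291 - 29760)/(-7887752687/210995) - 82925 = 209531*(-210995/7887752687) - 82925 = -44209993345/7887752687 - 82925 = -654136101562820/7887752687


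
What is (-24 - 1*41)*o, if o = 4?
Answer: -260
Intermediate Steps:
(-24 - 1*41)*o = (-24 - 1*41)*4 = (-24 - 41)*4 = -65*4 = -260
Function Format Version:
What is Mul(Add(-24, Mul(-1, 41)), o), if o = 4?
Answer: -260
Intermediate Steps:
Mul(Add(-24, Mul(-1, 41)), o) = Mul(Add(-24, Mul(-1, 41)), 4) = Mul(Add(-24, -41), 4) = Mul(-65, 4) = -260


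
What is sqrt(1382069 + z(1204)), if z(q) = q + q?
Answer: sqrt(1384477) ≈ 1176.6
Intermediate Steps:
z(q) = 2*q
sqrt(1382069 + z(1204)) = sqrt(1382069 + 2*1204) = sqrt(1382069 + 2408) = sqrt(1384477)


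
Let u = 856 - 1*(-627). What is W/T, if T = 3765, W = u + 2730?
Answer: 4213/3765 ≈ 1.1190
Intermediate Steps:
u = 1483 (u = 856 + 627 = 1483)
W = 4213 (W = 1483 + 2730 = 4213)
W/T = 4213/3765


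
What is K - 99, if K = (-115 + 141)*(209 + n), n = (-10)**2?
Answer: 7935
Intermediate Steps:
n = 100
K = 8034 (K = (-115 + 141)*(209 + 100) = 26*309 = 8034)
K - 99 = 8034 - 99 = 7935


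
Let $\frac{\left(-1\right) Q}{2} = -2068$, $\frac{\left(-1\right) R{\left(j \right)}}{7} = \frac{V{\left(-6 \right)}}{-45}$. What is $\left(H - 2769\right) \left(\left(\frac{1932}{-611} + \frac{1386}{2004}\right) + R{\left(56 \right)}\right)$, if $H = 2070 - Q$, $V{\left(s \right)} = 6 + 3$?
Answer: $\frac{1056173839}{204074} \approx 5175.4$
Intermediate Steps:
$V{\left(s \right)} = 9$
$R{\left(j \right)} = \frac{7}{5}$ ($R{\left(j \right)} = - 7 \frac{9}{-45} = - 7 \cdot 9 \left(- \frac{1}{45}\right) = \left(-7\right) \left(- \frac{1}{5}\right) = \frac{7}{5}$)
$Q = 4136$ ($Q = \left(-2\right) \left(-2068\right) = 4136$)
$H = -2066$ ($H = 2070 - 4136 = -2066$)
$\left(H - 2769\right) \left(\left(\frac{1932}{-611} + \frac{1386}{2004}\right) + R{\left(56 \right)}\right) = \left(-2066 - 2769\right) \left(\left(\frac{1932}{-611} + \frac{1386}{2004}\right) + \frac{7}{5}\right) = - 4835 \left(\left(1932 \left(- \frac{1}{611}\right) + 1386 \cdot \frac{1}{2004}\right) + \frac{7}{5}\right) = - 4835 \left(\left(- \frac{1932}{611} + \frac{231}{334}\right) + \frac{7}{5}\right) = - 4835 \left(- \frac{504147}{204074} + \frac{7}{5}\right) = \left(-4835\right) \left(- \frac{1092217}{1020370}\right) = \frac{1056173839}{204074}$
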